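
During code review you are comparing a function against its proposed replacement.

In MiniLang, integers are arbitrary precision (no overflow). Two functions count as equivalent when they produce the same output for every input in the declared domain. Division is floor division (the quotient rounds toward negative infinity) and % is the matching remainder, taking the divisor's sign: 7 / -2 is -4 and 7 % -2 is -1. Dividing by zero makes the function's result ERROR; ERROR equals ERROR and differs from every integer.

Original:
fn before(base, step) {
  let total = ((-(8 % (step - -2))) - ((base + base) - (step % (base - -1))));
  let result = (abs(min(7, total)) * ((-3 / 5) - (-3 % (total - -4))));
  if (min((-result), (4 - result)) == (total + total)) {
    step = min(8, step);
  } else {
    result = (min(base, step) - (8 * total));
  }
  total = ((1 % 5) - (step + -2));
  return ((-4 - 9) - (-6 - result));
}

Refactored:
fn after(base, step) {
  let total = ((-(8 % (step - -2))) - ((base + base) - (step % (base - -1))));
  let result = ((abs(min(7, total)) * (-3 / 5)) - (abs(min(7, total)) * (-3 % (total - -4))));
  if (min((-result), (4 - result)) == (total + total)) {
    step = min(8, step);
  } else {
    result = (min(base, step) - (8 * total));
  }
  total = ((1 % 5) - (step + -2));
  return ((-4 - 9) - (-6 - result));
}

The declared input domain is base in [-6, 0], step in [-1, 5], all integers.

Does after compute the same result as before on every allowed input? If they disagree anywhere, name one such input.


Equivalent — the differences include arithmetic usage differs; and min/max/abs usage differs; and constant usage differs, yet no declared input distinguishes the two.
As a probe, take base=-1, step=2: before runs division by zero -> ERROR; after runs division by zero -> ERROR; both end at ERROR.
Sweeping the whole domain (49 inputs) finds no disagreement.
verdict: equivalent


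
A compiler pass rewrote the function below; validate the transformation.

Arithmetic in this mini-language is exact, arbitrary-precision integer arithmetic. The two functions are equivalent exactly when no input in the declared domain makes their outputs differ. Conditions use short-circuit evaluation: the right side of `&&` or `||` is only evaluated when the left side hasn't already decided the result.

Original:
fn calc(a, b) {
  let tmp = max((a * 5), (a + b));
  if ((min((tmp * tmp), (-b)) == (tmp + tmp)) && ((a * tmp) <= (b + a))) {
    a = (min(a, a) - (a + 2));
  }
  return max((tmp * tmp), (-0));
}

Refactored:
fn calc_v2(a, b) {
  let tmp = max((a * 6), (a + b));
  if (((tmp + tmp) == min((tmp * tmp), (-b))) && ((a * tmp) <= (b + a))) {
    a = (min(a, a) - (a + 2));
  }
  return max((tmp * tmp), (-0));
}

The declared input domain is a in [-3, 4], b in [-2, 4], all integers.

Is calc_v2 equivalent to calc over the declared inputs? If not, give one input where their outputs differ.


The rewrite breaks on a=1, b=-2, where the results are 25 and 36.
calc: tmp = 5; ((min((tmp * tmp), (-b)) == (tmp + tmp)) && ((a * tmp) <= (b + a))) -> false; return 25
calc_v2: tmp = 6; (((tmp + tmp) == min((tmp * tmp), (-b))) && ((a * tmp) <= (b + a))) -> false; return 36
verdict: not equivalent; witness: a=1, b=-2


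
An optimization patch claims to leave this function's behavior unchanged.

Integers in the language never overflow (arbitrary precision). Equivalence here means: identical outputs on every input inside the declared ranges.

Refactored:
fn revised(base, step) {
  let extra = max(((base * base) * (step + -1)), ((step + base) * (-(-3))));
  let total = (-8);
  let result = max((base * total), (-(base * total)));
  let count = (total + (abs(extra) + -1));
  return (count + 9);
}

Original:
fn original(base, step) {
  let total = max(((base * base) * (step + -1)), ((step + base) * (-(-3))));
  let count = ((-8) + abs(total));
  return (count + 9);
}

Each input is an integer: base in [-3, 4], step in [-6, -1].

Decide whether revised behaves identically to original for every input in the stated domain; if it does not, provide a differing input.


The rewrite breaks on base=-3, step=-6, where the results are 28 and 27.
original: total = -27; count = 19; return 28
revised: extra = -27; total = -8; result = 24; count = 18; return 27
verdict: not equivalent; witness: base=-3, step=-6


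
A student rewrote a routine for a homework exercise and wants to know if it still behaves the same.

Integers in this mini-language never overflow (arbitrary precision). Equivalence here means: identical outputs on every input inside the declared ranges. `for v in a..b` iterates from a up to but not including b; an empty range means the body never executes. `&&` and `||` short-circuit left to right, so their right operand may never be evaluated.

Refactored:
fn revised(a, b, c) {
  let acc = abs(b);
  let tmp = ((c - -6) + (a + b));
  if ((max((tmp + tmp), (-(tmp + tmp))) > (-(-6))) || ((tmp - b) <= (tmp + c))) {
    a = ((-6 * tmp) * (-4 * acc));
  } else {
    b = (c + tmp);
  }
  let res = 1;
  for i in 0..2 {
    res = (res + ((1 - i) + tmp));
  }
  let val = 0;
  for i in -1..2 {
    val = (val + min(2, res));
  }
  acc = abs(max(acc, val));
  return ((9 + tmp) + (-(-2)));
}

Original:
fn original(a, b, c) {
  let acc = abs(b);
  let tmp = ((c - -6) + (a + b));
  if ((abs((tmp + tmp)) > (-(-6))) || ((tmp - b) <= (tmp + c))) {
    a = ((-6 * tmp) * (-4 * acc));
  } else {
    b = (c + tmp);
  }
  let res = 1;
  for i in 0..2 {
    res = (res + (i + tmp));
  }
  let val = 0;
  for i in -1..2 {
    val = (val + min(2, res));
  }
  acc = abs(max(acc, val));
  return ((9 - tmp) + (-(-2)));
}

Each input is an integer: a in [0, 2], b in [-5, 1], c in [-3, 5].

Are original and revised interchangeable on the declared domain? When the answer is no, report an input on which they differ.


Take a=0, b=-5, c=-3.
original: acc=5, then tmp=-2, then ((abs((tmp + tmp)) > (-(-6))) || ((tmp - b) <= (tmp + c))) is false, then b=-5, then res=1, then (i=0), then res=-1, then (i=1), then res=-2, then val=0, then (i=-1), then val=-2, then (i=0), then val=-4, then (i=1), then val=-6, then acc=5, then returns 13
revised: acc=5, then tmp=-2, then ((max((tmp + tmp), (-(tmp + tmp))) > (-(-6))) || ((tmp - b) <= (tmp + c))) is false, then b=-5, then res=1, then (i=0), then res=0, then (i=1), then res=-2, then val=0, then (i=-1), then val=-2, then (i=0), then val=-4, then (i=1), then val=-6, then acc=5, then returns 9
13 against 9: the behavior changed.
verdict: not equivalent; witness: a=0, b=-5, c=-3


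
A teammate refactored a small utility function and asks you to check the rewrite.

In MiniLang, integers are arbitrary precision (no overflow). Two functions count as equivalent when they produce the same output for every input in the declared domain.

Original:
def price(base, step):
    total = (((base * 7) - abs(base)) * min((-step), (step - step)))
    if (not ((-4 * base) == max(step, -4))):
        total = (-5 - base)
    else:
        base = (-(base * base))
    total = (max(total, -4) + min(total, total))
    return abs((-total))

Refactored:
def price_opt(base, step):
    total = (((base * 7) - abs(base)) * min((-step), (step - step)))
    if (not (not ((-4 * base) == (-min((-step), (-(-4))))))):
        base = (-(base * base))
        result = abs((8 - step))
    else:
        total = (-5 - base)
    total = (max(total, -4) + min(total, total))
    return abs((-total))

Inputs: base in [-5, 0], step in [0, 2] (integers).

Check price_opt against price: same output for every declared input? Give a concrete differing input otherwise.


This is a faithful refactor — arithmetic usage differs; also local variable names differ; also statement counts differ; also min/max/abs usage differs; also boolean connective usage differs; also constant usage differs, but the computed results match everywhere.
One worked example (base=-1, step=2) — price: total becomes 16; next (not ((-4 * base) == max(step, -4))) evaluates to true; next total becomes -4; next total becomes -8; next final value 8; price_opt: total becomes 16; next (not (not ((-4 * base) == (-min((-step), (-(-4))))))) evaluates to false; next total becomes -4; next total becomes -8; next final value 8; agreement on 8.
Every one of the 18 inputs gives matching results.
verdict: equivalent


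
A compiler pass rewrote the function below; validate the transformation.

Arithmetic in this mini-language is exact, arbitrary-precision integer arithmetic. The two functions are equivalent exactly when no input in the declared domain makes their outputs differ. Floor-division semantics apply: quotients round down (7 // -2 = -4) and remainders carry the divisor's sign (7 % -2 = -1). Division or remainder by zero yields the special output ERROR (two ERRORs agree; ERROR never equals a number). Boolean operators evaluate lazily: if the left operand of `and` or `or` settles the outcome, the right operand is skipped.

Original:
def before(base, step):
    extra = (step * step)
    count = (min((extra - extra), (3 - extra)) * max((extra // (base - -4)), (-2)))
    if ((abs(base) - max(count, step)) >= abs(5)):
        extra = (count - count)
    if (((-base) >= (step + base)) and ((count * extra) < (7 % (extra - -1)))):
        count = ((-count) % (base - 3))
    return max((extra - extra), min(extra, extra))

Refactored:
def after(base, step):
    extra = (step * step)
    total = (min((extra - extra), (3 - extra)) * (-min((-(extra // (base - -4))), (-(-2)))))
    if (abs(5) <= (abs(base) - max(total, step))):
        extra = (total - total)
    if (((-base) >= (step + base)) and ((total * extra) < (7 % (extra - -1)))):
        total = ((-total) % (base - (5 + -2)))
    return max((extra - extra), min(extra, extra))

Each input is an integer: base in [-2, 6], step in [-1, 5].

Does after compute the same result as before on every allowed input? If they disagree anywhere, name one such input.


The two versions differ — the changes include comparison usage differs; and arithmetic usage differs; and local variable names differ; and constant usage differs; and min/max/abs usage differs.
Tracing base=-1, step=5: before: extra becomes 25; next count becomes -176; next ((abs(base) - max(count, step)) >= abs(5)) evaluates to false; next (((-base) >= (step + base)) and ((count * extra) < (7 % (extra - -1)))) evaluates to false; next final value 25 | after: extra becomes 25; next total becomes -176; next (abs(5) <= (abs(base) - max(total, step))) evaluates to false; next (((-base) >= (step + base)) and ((total * extra) < (7 % (extra - -1)))) evaluates to false; next final value 25 — matching result 25.
Across all 63 domain points the two functions coincide.
verdict: equivalent


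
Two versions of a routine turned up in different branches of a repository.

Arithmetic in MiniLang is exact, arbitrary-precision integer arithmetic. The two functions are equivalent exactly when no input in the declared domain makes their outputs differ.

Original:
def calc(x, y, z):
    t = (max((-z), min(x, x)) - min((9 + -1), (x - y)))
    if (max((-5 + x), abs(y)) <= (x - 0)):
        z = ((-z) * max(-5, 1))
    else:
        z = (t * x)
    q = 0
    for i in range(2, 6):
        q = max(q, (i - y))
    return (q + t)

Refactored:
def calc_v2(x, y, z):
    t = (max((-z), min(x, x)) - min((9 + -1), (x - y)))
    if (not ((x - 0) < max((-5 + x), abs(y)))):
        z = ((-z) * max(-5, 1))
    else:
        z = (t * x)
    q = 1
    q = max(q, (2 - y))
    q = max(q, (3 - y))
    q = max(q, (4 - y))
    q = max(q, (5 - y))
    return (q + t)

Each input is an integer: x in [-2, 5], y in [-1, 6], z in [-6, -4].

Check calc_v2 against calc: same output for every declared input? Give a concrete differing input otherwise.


Not equivalent: x=-2, y=5, z=-6 separates them (13 vs 14).
calc: t=13, then (max((-5 + x), abs(y)) <= (x - 0)) is false, then z=-26, then q=0, then (i=2), then q=0, then (i=3), then q=0, then (i=4), then q=0, then (i=5), then q=0, then returns 13
calc_v2: t=13, then (not ((x - 0) < max((-5 + x), abs(y)))) is false, then z=-26, then q=1, then q=1, then q=1, then q=1, then q=1, then returns 14
verdict: not equivalent; witness: x=-2, y=5, z=-6


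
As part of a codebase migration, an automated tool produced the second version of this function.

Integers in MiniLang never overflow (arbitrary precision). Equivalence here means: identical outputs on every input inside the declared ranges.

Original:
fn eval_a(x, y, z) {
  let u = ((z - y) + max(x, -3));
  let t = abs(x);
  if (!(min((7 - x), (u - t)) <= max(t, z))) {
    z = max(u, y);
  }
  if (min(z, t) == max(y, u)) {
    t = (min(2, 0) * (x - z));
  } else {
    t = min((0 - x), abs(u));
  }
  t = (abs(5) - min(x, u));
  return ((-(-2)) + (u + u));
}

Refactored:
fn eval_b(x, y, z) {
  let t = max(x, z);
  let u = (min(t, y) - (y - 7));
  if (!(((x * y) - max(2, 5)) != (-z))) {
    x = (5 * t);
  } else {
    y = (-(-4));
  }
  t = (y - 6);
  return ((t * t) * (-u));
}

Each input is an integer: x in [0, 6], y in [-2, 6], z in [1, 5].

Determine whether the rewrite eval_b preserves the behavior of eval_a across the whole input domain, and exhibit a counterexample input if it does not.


The rewrite breaks on x=0, y=-2, z=1, where the results are 8 and -28.
eval_a: u=3, then t=0, then (!(min((7 - x), (u - t)) <= max(t, z))) is true, then z=3, then (min(z, t) == max(y, u)) is false, then t=0, then t=5, then returns 8
eval_b: t=1, then u=7, then (!(((x * y) - max(2, 5)) != (-z))) is false, then y=4, then t=-2, then returns -28
verdict: not equivalent; witness: x=0, y=-2, z=1


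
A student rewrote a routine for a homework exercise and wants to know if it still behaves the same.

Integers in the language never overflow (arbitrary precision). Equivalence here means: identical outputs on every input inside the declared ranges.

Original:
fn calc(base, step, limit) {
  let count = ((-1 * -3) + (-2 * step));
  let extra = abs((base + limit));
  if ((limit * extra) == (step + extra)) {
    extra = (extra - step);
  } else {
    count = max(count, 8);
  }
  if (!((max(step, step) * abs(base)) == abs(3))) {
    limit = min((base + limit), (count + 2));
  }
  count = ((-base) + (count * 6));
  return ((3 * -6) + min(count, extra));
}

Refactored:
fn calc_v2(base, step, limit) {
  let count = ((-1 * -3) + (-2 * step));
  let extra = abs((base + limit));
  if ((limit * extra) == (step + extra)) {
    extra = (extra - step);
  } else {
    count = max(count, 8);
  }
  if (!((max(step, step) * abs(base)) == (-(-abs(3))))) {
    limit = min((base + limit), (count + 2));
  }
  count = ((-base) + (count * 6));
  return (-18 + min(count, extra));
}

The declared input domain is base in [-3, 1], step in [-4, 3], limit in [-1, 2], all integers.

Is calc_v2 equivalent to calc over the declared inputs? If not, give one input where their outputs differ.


Side by side, the visible changes include: arithmetic usage differs, plus constant usage differs.
As a probe, take base=1, step=-2, limit=-1: calc runs count = 7; extra = 0; ((limit * extra) == (step + extra)) -> false; count = 8; (!((max(step, step) * abs(base)) == abs(3))) -> true; limit = 0; count = 47; return -18; calc_v2 runs count = 7; extra = 0; ((limit * extra) == (step + extra)) -> false; count = 8; (!((max(step, step) * abs(base)) == (-(-abs(3))))) -> true; limit = 0; count = 47; return -18; both end at -18.
Across all 160 domain points the two functions coincide.
verdict: equivalent


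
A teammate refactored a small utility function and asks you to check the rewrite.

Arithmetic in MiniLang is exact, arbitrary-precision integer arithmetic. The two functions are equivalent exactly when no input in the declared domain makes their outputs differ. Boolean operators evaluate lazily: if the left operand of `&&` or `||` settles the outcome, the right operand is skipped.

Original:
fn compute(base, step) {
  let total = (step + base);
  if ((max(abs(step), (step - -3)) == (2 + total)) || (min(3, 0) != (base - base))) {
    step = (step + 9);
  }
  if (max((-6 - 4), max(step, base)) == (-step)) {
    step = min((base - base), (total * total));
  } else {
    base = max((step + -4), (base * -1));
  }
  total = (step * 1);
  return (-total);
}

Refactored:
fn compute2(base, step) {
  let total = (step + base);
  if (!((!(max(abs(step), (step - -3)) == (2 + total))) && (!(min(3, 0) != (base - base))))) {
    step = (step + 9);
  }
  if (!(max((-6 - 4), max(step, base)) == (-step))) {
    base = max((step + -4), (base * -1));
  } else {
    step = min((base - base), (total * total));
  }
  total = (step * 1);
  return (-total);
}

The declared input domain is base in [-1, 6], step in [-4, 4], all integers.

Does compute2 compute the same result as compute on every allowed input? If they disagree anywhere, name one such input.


Behavior is preserved: although boolean connective usage differs, the outputs never diverge.
Tracing base=4, step=1: compute: total = 5; ((max(abs(step), (step - -3)) == (2 + total)) || (min(3, 0) != (base - base))) -> false; (max((-6 - 4), max(step, base)) == (-step)) -> false; base = -3; total = 1; return -1 | compute2: total = 5; (!((!(max(abs(step), (step - -3)) == (2 + total))) && (!(min(3, 0) != (base - base))))) -> false; (!(max((-6 - 4), max(step, base)) == (-step))) -> true; base = -3; total = 1; return -1 — matching result -1.
Across all 72 domain points the two functions coincide.
verdict: equivalent


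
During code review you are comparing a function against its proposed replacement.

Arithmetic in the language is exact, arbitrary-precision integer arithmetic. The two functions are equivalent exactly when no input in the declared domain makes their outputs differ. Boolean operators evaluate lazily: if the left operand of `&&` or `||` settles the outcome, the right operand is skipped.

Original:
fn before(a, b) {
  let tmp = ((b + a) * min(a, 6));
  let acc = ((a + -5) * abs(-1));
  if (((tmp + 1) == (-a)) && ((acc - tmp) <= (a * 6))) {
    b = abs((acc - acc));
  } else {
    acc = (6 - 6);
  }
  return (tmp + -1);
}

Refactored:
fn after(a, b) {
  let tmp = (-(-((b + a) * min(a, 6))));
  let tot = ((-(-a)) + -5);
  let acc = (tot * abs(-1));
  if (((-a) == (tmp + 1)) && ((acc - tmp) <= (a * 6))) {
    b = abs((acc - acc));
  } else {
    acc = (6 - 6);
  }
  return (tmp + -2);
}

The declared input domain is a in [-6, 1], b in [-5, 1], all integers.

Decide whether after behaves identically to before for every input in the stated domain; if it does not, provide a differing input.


These are not equivalent — on a=-6, b=-5 the outputs split (65 vs 64).
before: tmp = 66; acc = -11; (((tmp + 1) == (-a)) && ((acc - tmp) <= (a * 6))) -> false; acc = 0; return 65
after: tmp = 66; tot = -11; acc = -11; (((-a) == (tmp + 1)) && ((acc - tmp) <= (a * 6))) -> false; acc = 0; return 64
verdict: not equivalent; witness: a=-6, b=-5


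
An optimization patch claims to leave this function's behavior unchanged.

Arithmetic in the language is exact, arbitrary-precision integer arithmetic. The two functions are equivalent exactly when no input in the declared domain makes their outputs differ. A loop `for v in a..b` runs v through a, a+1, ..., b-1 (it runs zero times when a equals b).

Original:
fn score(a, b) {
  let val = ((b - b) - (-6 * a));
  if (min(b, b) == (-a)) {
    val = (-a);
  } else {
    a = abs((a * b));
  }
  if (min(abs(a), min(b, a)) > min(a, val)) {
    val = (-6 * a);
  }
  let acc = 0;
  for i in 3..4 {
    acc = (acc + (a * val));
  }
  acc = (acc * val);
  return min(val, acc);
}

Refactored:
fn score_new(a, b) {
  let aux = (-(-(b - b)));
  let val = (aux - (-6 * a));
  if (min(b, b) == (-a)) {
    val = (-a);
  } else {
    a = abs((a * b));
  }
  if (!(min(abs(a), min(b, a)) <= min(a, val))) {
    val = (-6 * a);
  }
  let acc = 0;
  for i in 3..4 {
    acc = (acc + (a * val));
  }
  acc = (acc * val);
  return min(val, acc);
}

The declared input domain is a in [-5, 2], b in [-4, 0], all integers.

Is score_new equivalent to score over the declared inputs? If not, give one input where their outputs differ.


The two are interchangeable: comparison usage differs, local variable names differ, statement counts differ, boolean connective usage differs, and every declared input agrees.
One worked example (a=-2, b=0) — score: val becomes -12; next (min(b, b) == (-a)) evaluates to false; next a becomes 0; next (min(abs(a), min(b, a)) > min(a, val)) evaluates to true; next val becomes 0; next acc becomes 0; next at i=3:; next acc becomes 0; next acc becomes 0; next final value 0; score_new: aux becomes 0; next val becomes -12; next (min(b, b) == (-a)) evaluates to false; next a becomes 0; next (!(min(abs(a), min(b, a)) <= min(a, val))) evaluates to true; next val becomes 0; next acc becomes 0; next at i=3:; next acc becomes 0; next acc becomes 0; next final value 0; agreement on 0.
An exhaustive pass over the 40 declared inputs shows identical outputs.
verdict: equivalent


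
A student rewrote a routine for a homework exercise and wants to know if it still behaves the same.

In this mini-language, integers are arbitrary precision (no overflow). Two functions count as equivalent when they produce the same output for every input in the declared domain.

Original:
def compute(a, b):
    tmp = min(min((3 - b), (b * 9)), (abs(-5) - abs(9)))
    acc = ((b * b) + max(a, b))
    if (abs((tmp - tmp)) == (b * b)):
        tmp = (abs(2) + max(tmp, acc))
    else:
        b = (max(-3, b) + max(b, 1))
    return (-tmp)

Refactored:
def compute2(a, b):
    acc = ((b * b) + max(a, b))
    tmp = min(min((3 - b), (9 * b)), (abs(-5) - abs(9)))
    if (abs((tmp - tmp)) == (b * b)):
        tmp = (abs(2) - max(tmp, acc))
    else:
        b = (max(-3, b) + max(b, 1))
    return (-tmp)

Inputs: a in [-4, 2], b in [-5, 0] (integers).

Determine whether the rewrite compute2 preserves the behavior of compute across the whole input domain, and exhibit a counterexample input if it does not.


Take a=1, b=0.
compute: tmp = -4; acc = 1; (abs((tmp - tmp)) == (b * b)) -> true; tmp = 3; return -3
compute2: acc = 1; tmp = -4; (abs((tmp - tmp)) == (b * b)) -> true; tmp = 1; return -1
-3 vs -1 — the two versions disagree here.
verdict: not equivalent; witness: a=1, b=0


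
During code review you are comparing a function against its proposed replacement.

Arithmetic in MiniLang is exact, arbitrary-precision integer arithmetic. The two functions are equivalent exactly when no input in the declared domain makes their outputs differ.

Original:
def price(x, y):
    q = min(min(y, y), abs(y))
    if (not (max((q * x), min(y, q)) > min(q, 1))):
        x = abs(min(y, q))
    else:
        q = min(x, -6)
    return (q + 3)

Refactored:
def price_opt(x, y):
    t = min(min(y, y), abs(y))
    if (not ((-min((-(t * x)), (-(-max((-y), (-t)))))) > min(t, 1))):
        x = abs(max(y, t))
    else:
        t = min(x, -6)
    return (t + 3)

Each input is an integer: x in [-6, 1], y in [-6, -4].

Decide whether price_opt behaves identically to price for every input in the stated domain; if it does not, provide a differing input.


Equivalent. The suspicious-looking change has no observable effect anywhere in the declared ranges.
Every one of the 24 inputs gives matching results.
Tracing x=-5, y=-6: price: q=-6, then (not (max((q * x), min(y, q)) > min(q, 1))) is false, then q=-6, then returns -3 | price_opt: t=-6, then (not ((-min((-(t * x)), (-(-max((-y), (-t)))))) > min(t, 1))) is false, then t=-6, then returns -3 — matching result -3.
verdict: equivalent


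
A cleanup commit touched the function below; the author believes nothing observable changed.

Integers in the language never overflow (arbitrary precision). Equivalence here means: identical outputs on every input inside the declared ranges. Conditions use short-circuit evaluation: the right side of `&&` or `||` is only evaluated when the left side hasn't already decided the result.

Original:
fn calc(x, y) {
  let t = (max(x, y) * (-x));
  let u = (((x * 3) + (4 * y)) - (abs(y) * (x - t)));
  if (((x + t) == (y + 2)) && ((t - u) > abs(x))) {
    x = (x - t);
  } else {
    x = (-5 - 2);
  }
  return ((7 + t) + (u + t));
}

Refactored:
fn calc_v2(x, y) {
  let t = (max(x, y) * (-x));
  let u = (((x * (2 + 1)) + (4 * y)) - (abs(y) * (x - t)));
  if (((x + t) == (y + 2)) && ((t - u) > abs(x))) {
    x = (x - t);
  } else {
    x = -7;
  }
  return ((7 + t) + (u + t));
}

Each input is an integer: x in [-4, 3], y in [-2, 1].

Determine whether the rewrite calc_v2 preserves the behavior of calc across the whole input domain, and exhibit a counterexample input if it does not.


Although arithmetic usage differs, constant usage differs, 32/32 inputs agree.
verdict: equivalent


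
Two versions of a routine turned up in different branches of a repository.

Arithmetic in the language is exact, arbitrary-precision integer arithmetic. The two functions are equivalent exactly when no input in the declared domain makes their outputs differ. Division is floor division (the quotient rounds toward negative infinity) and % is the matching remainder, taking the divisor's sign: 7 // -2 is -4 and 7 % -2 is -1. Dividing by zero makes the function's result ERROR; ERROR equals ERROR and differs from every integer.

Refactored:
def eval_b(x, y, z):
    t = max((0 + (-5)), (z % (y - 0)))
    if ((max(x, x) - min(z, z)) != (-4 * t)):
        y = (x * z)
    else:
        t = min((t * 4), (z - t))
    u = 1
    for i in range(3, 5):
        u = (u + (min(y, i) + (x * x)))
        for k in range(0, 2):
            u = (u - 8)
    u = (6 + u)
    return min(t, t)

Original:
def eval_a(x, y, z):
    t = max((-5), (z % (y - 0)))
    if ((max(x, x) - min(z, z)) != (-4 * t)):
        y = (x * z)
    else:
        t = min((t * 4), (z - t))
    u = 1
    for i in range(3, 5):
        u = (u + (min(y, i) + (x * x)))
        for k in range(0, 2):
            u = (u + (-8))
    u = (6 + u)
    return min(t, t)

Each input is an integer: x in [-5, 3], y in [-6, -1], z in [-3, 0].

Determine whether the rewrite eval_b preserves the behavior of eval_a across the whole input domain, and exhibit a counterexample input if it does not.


Behavior is preserved: although arithmetic usage differs, constant usage differs, the outputs never diverge.
Tracing x=-1, y=-2, z=-1: eval_a: t=-1, then ((max(x, x) - min(z, z)) != (-4 * t)) is true, then y=1, then u=1, then (i=3), then u=3, then (k=0), then u=-5, then (k=1), then u=-13, then (i=4), then u=-11, then (k=0), then u=-19, then (k=1), then u=-27, then u=-21, then returns -1 | eval_b: t=-1, then ((max(x, x) - min(z, z)) != (-4 * t)) is true, then y=1, then u=1, then (i=3), then u=3, then (k=0), then u=-5, then (k=1), then u=-13, then (i=4), then u=-11, then (k=0), then u=-19, then (k=1), then u=-27, then u=-21, then returns -1 — matching result -1.
An exhaustive pass over the 216 declared inputs shows identical outputs.
verdict: equivalent


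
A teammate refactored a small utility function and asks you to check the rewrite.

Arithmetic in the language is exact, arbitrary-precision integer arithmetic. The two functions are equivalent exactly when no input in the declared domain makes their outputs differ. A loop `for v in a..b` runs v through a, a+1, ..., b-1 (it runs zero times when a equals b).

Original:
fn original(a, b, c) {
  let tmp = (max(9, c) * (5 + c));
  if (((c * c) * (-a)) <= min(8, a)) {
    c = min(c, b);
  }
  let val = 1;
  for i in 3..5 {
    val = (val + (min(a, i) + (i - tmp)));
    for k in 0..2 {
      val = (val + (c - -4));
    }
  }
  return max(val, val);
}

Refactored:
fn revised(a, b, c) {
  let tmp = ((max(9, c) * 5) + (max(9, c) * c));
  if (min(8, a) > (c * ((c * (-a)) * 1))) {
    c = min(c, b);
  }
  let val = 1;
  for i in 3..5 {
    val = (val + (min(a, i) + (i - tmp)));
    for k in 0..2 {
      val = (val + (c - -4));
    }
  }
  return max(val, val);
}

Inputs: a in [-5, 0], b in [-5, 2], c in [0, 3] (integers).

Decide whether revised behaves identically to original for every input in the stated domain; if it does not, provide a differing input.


Run the pair on a=0, b=-5, c=0.
original: tmp becomes 45; next (((c * c) * (-a)) <= min(8, a)) evaluates to true; next c becomes -5; next val becomes 1; next at i=3:; next val becomes -41; next at k=0:; next val becomes -42; next at k=1:; next val becomes -43; next at i=4:; next val becomes -84; next at k=0:; next val becomes -85; next at k=1:; next val becomes -86; next final value -86
revised: tmp becomes 45; next (min(8, a) > (c * ((c * (-a)) * 1))) evaluates to false; next val becomes 1; next at i=3:; next val becomes -41; next at k=0:; next val becomes -37; next at k=1:; next val becomes -33; next at i=4:; next val becomes -74; next at k=0:; next val becomes -70; next at k=1:; next val becomes -66; next final value -66
-86 != -66, so the rewrite changes behavior.
verdict: not equivalent; witness: a=0, b=-5, c=0


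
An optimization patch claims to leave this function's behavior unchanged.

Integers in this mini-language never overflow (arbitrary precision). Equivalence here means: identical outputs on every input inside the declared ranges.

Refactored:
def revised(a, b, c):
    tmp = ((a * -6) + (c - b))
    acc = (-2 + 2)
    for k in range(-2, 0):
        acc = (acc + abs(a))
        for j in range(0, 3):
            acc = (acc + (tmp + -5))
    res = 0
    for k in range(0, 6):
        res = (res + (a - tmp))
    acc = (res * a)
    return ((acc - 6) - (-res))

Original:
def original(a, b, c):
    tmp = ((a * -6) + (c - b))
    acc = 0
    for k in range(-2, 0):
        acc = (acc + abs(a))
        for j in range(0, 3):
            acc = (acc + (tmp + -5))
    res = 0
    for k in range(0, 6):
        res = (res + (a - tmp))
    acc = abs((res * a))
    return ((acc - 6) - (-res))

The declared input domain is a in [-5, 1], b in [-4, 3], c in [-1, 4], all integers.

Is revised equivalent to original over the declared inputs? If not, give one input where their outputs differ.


Try a=1, b=-4, c=4.
original: tmp becomes 2; next acc becomes 0; next at k=-2:; next acc becomes 1; next at j=0:; next acc becomes -2; next at j=1:; next acc becomes -5; next at j=2:; next acc becomes -8; next at k=-1:; next acc becomes -7; next at j=0:; next acc becomes -10; next at j=1:; next acc becomes -13; next at j=2:; next acc becomes -16; next res becomes 0; next at k=0:; next res becomes -1; next at k=1:; next res becomes -2; next at k=2:; next res becomes -3; next at k=3:; next res becomes -4; next at k=4:; next res becomes -5; next at k=5:; next res becomes -6; next acc becomes 6; next final value -6
revised: tmp becomes 2; next acc becomes 0; next at k=-2:; next acc becomes 1; next at j=0:; next acc becomes -2; next at j=1:; next acc becomes -5; next at j=2:; next acc becomes -8; next at k=-1:; next acc becomes -7; next at j=0:; next acc becomes -10; next at j=1:; next acc becomes -13; next at j=2:; next acc becomes -16; next res becomes 0; next at k=0:; next res becomes -1; next at k=1:; next res becomes -2; next at k=2:; next res becomes -3; next at k=3:; next res becomes -4; next at k=4:; next res becomes -5; next at k=5:; next res becomes -6; next acc becomes -6; next final value -18
-6 against -18: the behavior changed.
verdict: not equivalent; witness: a=1, b=-4, c=4


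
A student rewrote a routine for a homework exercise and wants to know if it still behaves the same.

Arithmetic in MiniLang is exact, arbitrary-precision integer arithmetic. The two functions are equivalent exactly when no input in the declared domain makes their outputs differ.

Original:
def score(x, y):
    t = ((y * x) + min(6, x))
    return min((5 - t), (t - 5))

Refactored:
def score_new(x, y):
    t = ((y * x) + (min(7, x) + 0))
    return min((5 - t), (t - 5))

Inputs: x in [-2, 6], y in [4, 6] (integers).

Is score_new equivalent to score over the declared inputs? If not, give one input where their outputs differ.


Although `6` became `7`, no input in the stated domain can expose it.
As a probe, take x=6, y=5: score runs t = 36; return -31; score_new runs t = 36; return -31; both end at -31.
Across all 27 domain points the two functions coincide.
verdict: equivalent


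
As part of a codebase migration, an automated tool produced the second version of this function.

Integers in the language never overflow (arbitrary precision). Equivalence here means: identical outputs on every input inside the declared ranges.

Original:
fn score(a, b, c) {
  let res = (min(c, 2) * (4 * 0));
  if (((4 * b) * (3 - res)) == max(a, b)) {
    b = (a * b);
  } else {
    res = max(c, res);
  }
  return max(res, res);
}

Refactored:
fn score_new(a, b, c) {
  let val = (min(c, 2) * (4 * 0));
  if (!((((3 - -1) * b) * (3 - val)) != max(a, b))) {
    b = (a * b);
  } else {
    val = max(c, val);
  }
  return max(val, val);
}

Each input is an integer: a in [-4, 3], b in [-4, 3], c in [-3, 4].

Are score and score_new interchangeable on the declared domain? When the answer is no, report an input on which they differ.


The two are interchangeable: comparison usage differs; and local variable names differ; and constant usage differs; and arithmetic usage differs; and boolean connective usage differs, and every declared input agrees.
Tracing a=-4, b=3, c=2: score: res := 0 | (((4 * b) * (3 - res)) == max(a, b)): false | res := 2 | result 2 | score_new: val := 0 | (!((((3 - -1) * b) * (3 - val)) != max(a, b))): false | val := 2 | result 2 — matching result 2.
Every one of the 512 inputs gives matching results.
verdict: equivalent


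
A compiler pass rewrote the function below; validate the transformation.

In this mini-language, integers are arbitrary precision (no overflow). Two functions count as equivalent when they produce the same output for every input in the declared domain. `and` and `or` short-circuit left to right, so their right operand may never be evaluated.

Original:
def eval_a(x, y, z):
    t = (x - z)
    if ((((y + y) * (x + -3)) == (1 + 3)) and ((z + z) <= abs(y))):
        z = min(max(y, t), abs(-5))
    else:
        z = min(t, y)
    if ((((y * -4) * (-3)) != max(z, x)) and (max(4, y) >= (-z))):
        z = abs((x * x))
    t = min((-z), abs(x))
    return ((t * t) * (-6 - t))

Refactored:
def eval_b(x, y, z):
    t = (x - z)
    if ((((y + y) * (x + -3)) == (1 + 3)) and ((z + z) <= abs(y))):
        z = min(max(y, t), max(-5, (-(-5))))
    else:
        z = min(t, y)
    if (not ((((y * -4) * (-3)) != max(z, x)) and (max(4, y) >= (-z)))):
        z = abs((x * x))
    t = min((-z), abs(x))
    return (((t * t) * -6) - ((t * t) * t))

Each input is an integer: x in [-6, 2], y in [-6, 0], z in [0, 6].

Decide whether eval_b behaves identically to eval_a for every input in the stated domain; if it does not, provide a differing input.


There is a counterexample at x=-6, y=-6, z=0: -432 on one side, 38880 on the other.
eval_a: t = -6; ((((y + y) * (x + -3)) == (1 + 3)) and ((z + z) <= abs(y))) -> false; z = -6; ((((y * -4) * (-3)) != max(z, x)) and (max(4, y) >= (-z))) -> false; t = 6; return -432
eval_b: t = -6; ((((y + y) * (x + -3)) == (1 + 3)) and ((z + z) <= abs(y))) -> false; z = -6; (not ((((y * -4) * (-3)) != max(z, x)) and (max(4, y) >= (-z)))) -> true; z = 36; t = -36; return 38880
verdict: not equivalent; witness: x=-6, y=-6, z=0


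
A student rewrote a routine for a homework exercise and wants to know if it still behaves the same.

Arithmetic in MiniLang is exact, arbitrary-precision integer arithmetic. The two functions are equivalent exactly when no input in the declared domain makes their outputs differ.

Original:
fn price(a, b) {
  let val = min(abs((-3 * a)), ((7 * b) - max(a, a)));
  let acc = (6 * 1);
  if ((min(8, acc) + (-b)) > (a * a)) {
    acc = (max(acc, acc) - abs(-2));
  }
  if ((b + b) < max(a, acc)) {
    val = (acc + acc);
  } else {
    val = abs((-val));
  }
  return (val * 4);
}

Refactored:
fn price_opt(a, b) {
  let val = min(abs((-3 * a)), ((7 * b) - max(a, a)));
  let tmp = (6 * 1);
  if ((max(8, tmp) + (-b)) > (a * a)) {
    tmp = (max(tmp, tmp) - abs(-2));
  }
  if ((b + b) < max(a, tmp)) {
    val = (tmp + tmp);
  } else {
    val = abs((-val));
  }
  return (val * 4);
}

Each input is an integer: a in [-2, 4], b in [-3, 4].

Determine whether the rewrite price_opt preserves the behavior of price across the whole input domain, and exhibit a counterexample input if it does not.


Take a=-2, b=2.
price: val becomes 6; next acc becomes 6; next ((min(8, acc) + (-b)) > (a * a)) evaluates to false; next ((b + b) < max(a, acc)) evaluates to true; next val becomes 12; next final value 48
price_opt: val becomes 6; next tmp becomes 6; next ((max(8, tmp) + (-b)) > (a * a)) evaluates to true; next tmp becomes 4; next ((b + b) < max(a, tmp)) evaluates to false; next val becomes 6; next final value 24
48 against 24: the behavior changed.
verdict: not equivalent; witness: a=-2, b=2


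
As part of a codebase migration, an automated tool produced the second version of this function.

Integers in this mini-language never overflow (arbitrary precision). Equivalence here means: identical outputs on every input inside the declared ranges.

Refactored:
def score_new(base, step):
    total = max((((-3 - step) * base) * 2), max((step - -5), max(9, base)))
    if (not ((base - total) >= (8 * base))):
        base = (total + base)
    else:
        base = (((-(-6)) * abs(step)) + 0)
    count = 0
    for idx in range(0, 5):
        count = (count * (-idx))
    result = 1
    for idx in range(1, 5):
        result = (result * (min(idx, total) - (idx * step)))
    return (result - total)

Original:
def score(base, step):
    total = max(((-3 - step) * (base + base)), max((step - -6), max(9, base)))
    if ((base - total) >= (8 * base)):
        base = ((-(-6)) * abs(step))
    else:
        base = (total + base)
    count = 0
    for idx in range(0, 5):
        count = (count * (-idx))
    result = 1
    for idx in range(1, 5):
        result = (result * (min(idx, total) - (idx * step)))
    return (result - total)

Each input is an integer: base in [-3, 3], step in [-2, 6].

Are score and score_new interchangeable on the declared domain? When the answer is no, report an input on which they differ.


There is a counterexample at base=0, step=4: 1934 on one side, 1935 on the other.
score: total becomes 10; next ((base - total) >= (8 * base)) evaluates to false; next base becomes 10; next count becomes 0; next at idx=0:; next count becomes 0; next at idx=1:; next count becomes 0; next at idx=2:; next count becomes 0; next at idx=3:; next count becomes 0; next at idx=4:; next count becomes 0; next result becomes 1; next at idx=1:; next result becomes -3; next at idx=2:; next result becomes 18; next at idx=3:; next result becomes -162; next at idx=4:; next result becomes 1944; next final value 1934
score_new: total becomes 9; next (not ((base - total) >= (8 * base))) evaluates to true; next base becomes 9; next count becomes 0; next at idx=0:; next count becomes 0; next at idx=1:; next count becomes 0; next at idx=2:; next count becomes 0; next at idx=3:; next count becomes 0; next at idx=4:; next count becomes 0; next result becomes 1; next at idx=1:; next result becomes -3; next at idx=2:; next result becomes 18; next at idx=3:; next result becomes -162; next at idx=4:; next result becomes 1944; next final value 1935
verdict: not equivalent; witness: base=0, step=4


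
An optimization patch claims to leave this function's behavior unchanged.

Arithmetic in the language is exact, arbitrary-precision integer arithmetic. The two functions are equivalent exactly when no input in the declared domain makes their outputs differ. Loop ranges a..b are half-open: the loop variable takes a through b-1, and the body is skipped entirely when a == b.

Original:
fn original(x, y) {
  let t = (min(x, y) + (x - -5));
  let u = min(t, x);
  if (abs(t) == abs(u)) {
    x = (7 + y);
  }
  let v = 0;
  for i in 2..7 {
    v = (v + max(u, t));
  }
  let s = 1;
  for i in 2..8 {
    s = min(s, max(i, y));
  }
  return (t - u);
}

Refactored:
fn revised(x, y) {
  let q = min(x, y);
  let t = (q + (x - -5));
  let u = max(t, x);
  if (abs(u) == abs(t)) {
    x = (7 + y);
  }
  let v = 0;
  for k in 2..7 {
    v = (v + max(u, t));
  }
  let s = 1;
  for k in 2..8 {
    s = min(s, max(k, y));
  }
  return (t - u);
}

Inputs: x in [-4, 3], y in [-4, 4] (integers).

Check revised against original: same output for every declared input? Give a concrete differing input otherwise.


Not equivalent: x=-4, y=-4 separates them (1 vs 0).
original: t becomes -3; next u becomes -4; next (abs(t) == abs(u)) evaluates to false; next v becomes 0; next at i=2:; next v becomes -3; next at i=3:; next v becomes -6; next at i=4:; next v becomes -9; next at i=5:; next v becomes -12; next at i=6:; next v becomes -15; next s becomes 1; next at i=2:; next s becomes 1; next at i=3:; next s becomes 1; next at i=4:; next s becomes 1; next at i=5:; next s becomes 1; next at i=6:; next s becomes 1; next at i=7:; next s becomes 1; next final value 1
revised: q becomes -4; next t becomes -3; next u becomes -3; next (abs(u) == abs(t)) evaluates to true; next x becomes 3; next v becomes 0; next at k=2:; next v becomes -3; next at k=3:; next v becomes -6; next at k=4:; next v becomes -9; next at k=5:; next v becomes -12; next at k=6:; next v becomes -15; next s becomes 1; next at k=2:; next s becomes 1; next at k=3:; next s becomes 1; next at k=4:; next s becomes 1; next at k=5:; next s becomes 1; next at k=6:; next s becomes 1; next at k=7:; next s becomes 1; next final value 0
verdict: not equivalent; witness: x=-4, y=-4
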